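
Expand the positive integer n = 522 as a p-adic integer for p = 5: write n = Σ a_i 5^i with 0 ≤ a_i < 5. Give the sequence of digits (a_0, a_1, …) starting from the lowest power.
(a_0, a_1, …) = (2, 4, 0, 4)

Repeated division by 5 gives the digits low-to-high: 522 = 2 + 4·5^1 + 4·5^3. Digit sequence: (2, 4, 0, 4).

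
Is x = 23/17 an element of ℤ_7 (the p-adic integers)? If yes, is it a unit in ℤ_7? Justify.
x ∈ ℤ_7^× (unit); v_7(x) = 0

ℤ_7 = {x ∈ ℚ_7 : v_7(x) ≥ 0} and ℤ_7^× = {x ∈ ℤ_7 : v_7(x) = 0}. Here v_7(23/17) = v_7(num) − v_7(den) = 0; compare against these criteria.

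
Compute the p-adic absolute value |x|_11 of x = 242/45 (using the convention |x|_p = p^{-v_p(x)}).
|242/45|_11 = 1/121

Step 1 — compute v_11(x) by factoring powers of 11 out of the numerator and denominator: v_11(242/45) = 2. Step 2 — apply |x|_p = p^{-v_p(x)} = 11^{-2} = 1/121.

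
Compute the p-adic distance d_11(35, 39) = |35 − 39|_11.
d_11(35, 39) = 1

Step 1 — x − y = 35 − 39 = -4. Step 2 — v_11(-4) = 0 (factor: -4 = −(11^0 · 4); the sign does not affect v_p). Step 3 — |x − y|_11 = 11^{0} = 1.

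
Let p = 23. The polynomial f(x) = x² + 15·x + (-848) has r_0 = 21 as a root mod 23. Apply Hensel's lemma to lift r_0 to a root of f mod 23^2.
r_1 = 366 (mod 529)

Hensel: r_{i+1} = r_i − f(r_i)·(f′(r_i))^{-1} mod 23^{i+2}, f′(x) = 2x + 15. Iterate:
  r_0 = 21 (mod 23)
  r_1 = 366 (mod 529)
Final: r = 366 satisfies f(r) ≡ 0 mod 23^2.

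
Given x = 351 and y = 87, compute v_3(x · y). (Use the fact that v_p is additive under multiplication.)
v_3(30537) = 4

v_p(x) = 3 (factor: 351 = 3^3 · 13); v_p(y) = 1 (factor: 87 = 3^1 · 29). Additivity: v_p(xy) = v_p(x) + v_p(y) = 3 + 1 = 4. (Direct check: xy = 30537 = 3^4 · (377).)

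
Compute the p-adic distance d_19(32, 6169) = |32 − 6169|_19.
d_19(32, 6169) = 1/361

Step 1 — x − y = 32 − 6169 = -6137. Step 2 — v_19(-6137) = 2 (factor: -6137 = −(19^2 · 17); the sign does not affect v_p). Step 3 — |x − y|_19 = 19^{-2} = 1/361.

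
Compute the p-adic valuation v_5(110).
v_5(110) = 1

v_5(n) is the largest exponent k such that 5^k divides n. Factor out: 110 = 5^1 · 22. (Sign doesn't affect v_p.) So v_5(110) = 1.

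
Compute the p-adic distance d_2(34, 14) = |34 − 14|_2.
d_2(34, 14) = 1/4

Step 1 — x − y = 34 − 14 = 20. Step 2 — v_2(20) = 2 (factor: 20 = (2^2 · 5); the sign does not affect v_p). Step 3 — |x − y|_2 = 2^{-2} = 1/4.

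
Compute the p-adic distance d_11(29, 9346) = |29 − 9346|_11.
d_11(29, 9346) = 1/1331

Step 1 — x − y = 29 − 9346 = -9317. Step 2 — v_11(-9317) = 3 (factor: -9317 = −(11^3 · 7); the sign does not affect v_p). Step 3 — |x − y|_11 = 11^{-3} = 1/1331.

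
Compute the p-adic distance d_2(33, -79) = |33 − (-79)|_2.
d_2(33, -79) = 1/16

Step 1 — x − y = 33 − (-79) = 112. Step 2 — v_2(112) = 4 (factor: 112 = (2^4 · 7); the sign does not affect v_p). Step 3 — |x − y|_2 = 2^{-4} = 1/16.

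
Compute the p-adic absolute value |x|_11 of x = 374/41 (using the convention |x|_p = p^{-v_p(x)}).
|374/41|_11 = 1/11

Step 1 — compute v_11(x) by factoring powers of 11 out of the numerator and denominator: v_11(374/41) = 1. Step 2 — apply |x|_p = p^{-v_p(x)} = 11^{-1} = 1/11.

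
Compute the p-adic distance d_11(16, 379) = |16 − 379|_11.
d_11(16, 379) = 1/121

Step 1 — x − y = 16 − 379 = -363. Step 2 — v_11(-363) = 2 (factor: -363 = −(11^2 · 3); the sign does not affect v_p). Step 3 — |x − y|_11 = 11^{-2} = 1/121.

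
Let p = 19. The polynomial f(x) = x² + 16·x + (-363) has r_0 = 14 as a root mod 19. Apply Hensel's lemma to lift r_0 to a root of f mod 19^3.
r_2 = 907 (mod 6859)

Hensel: r_{i+1} = r_i − f(r_i)·(f′(r_i))^{-1} mod 19^{i+2}, f′(x) = 2x + 16. Iterate:
  r_0 = 14 (mod 19)
  r_1 = 185 (mod 361)
  r_2 = 907 (mod 6859)
Final: r = 907 satisfies f(r) ≡ 0 mod 19^3.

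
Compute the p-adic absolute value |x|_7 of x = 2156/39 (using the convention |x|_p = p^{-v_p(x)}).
|2156/39|_7 = 1/49

Step 1 — compute v_7(x) by factoring powers of 7 out of the numerator and denominator: v_7(2156/39) = 2. Step 2 — apply |x|_p = p^{-v_p(x)} = 7^{-2} = 1/49.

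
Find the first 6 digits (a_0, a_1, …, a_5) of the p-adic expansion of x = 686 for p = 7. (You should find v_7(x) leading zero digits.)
(a_0, …, a_5) = (0, 0, 0, 2, 0, 0)

v_7(686) = 3, so a_0 = ... = a_2 = 0. Factor out: x = 7^3 · u with u = 2 a unit in ℤ_7. Expand u iteratively via a_{v+i} = u_i mod 7, u_{i+1} = (u_i − a_{v+i})/7:
  u_0 = 2;  a_3 = 2;  u_1 = (u_0 − 2)/7 = 0
  u_1 = 0;  a_4 = 0;  u_2 = (u_1 − 0)/7 = 0
  u_2 = 0;  a_5 = 0;  u_3 = (u_2 − 0)/7 = 0
Digits: (0, 0, 0, 2, 0, 0).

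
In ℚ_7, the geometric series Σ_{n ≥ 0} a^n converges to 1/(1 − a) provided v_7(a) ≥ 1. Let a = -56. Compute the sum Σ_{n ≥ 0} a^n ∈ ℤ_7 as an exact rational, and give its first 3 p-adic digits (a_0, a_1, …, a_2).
Σ a^n = 1/(1 − a) = 1/57;  first 3 digits = (1, 6, 6)

v_7(a) = 1 ≥ 1, so the series converges in ℤ_7 to 1/(1 − a) = 1/(1 − (-56)) = 1/57. Expand this rational in ℤ_7: compute digits iteratively via d_i = x_i mod 7, x_{i+1} = (x_i − d_i)/7. The first 3 digits are (1, 6, 6).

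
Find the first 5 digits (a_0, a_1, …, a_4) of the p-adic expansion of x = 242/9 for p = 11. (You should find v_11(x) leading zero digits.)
(a_0, …, a_4) = (0, 0, 10, 4, 2)

v_11(242/9) = 2, so a_0 = ... = a_1 = 0. Factor out: x = 11^2 · u with u = 2/9 a unit in ℤ_11. Expand u iteratively via a_{v+i} = u_i mod 11, u_{i+1} = (u_i − a_{v+i})/11:
  u_0 = 2/9;  a_2 = 10;  u_1 = (u_0 − 10)/11 = -8/9
  u_1 = -8/9;  a_3 = 4;  u_2 = (u_1 − 4)/11 = -4/9
  u_2 = -4/9;  a_4 = 2;  u_3 = (u_2 − 2)/11 = -2/9
Digits: (0, 0, 10, 4, 2).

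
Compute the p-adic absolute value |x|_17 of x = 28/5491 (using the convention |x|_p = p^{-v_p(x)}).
|28/5491|_17 = 289

Step 1 — compute v_17(x) by factoring powers of 17 out of the numerator and denominator: v_17(28/5491) = -2. Step 2 — apply |x|_p = p^{-v_p(x)} = 17^{2} = 289.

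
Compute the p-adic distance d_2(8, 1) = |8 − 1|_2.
d_2(8, 1) = 1

Step 1 — x − y = 8 − 1 = 7. Step 2 — v_2(7) = 0 (factor: 7 = (2^0 · 7); the sign does not affect v_p). Step 3 — |x − y|_2 = 2^{0} = 1.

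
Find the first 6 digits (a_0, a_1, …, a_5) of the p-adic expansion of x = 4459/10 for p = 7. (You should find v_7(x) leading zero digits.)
(a_0, …, a_5) = (0, 0, 0, 2, 2, 6)

v_7(4459/10) = 3, so a_0 = ... = a_2 = 0. Factor out: x = 7^3 · u with u = 13/10 a unit in ℤ_7. Expand u iteratively via a_{v+i} = u_i mod 7, u_{i+1} = (u_i − a_{v+i})/7:
  u_0 = 13/10;  a_3 = 2;  u_1 = (u_0 − 2)/7 = -1/10
  u_1 = -1/10;  a_4 = 2;  u_2 = (u_1 − 2)/7 = -3/10
  u_2 = -3/10;  a_5 = 6;  u_3 = (u_2 − 6)/7 = -9/10
Digits: (0, 0, 0, 2, 2, 6).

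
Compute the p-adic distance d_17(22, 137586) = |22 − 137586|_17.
d_17(22, 137586) = 1/4913

Step 1 — x − y = 22 − 137586 = -137564. Step 2 — v_17(-137564) = 3 (factor: -137564 = −(17^3 · 28); the sign does not affect v_p). Step 3 — |x − y|_17 = 17^{-3} = 1/4913.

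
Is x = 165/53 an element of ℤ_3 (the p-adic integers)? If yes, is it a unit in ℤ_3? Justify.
x ∈ ℤ_3 but not a unit; v_3(x) = 1 > 0

ℤ_3 = {x ∈ ℚ_3 : v_3(x) ≥ 0} and ℤ_3^× = {x ∈ ℤ_3 : v_3(x) = 0}. Here v_3(165/53) = v_3(num) − v_3(den) = 1; compare against these criteria.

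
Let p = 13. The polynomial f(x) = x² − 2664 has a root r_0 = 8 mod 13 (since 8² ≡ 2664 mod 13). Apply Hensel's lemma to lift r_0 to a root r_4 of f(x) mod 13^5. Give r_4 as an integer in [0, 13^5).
r_4 = 179395 (mod 371293)

Hensel's recurrence: r_{i+1} = r_i − f(r_i)·(f′(r_i))^{-1} mod 13^{i+2}, with f′(x) = 2x. Iterate:
  r_0 = 8 (mod 13)
  r_1 = 86 (mod 169)
  r_2 = 1438 (mod 2197)
  r_3 = 8029 (mod 28561)
  r_4 = 179395 (mod 371293)
Final: r_4 = 179395, and one checks f(r_4) ≡ 0 mod 13^5.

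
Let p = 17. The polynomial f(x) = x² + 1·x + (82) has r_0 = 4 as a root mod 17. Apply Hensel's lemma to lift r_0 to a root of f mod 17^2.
r_1 = 89 (mod 289)

Hensel: r_{i+1} = r_i − f(r_i)·(f′(r_i))^{-1} mod 17^{i+2}, f′(x) = 2x + 1. Iterate:
  r_0 = 4 (mod 17)
  r_1 = 89 (mod 289)
Final: r = 89 satisfies f(r) ≡ 0 mod 17^2.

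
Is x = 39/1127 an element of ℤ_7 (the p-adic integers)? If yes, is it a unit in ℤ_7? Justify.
x ∉ ℤ_7 (v_7(x) = -2 < 0)

ℤ_7 = {x ∈ ℚ_7 : v_7(x) ≥ 0} and ℤ_7^× = {x ∈ ℤ_7 : v_7(x) = 0}. Here v_7(39/1127) = v_7(num) − v_7(den) = -2; compare against these criteria.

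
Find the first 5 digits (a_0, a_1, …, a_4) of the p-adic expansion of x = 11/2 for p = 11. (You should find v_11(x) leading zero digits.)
(a_0, …, a_4) = (0, 6, 5, 5, 5)

v_11(11/2) = 1, so a_0 = ... = a_0 = 0. Factor out: x = 11^1 · u with u = 1/2 a unit in ℤ_11. Expand u iteratively via a_{v+i} = u_i mod 11, u_{i+1} = (u_i − a_{v+i})/11:
  u_0 = 1/2;  a_1 = 6;  u_1 = (u_0 − 6)/11 = -1/2
  u_1 = -1/2;  a_2 = 5;  u_2 = (u_1 − 5)/11 = -1/2
  u_2 = -1/2;  a_3 = 5;  u_3 = (u_2 − 5)/11 = -1/2
  u_3 = -1/2;  a_4 = 5;  u_4 = (u_3 − 5)/11 = -1/2
Digits: (0, 6, 5, 5, 5).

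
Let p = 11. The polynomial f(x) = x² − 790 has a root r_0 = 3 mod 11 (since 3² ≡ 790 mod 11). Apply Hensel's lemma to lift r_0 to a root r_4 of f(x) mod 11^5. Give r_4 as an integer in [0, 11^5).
r_4 = 151847 (mod 161051)

Hensel's recurrence: r_{i+1} = r_i − f(r_i)·(f′(r_i))^{-1} mod 11^{i+2}, with f′(x) = 2x. Iterate:
  r_0 = 3 (mod 11)
  r_1 = 113 (mod 121)
  r_2 = 113 (mod 1331)
  r_3 = 5437 (mod 14641)
  r_4 = 151847 (mod 161051)
Final: r_4 = 151847, and one checks f(r_4) ≡ 0 mod 11^5.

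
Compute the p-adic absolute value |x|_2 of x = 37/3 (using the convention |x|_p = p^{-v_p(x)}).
|37/3|_2 = 1

Step 1 — compute v_2(x) by factoring powers of 2 out of the numerator and denominator: v_2(37/3) = 0. Step 2 — apply |x|_p = p^{-v_p(x)} = 2^{0} = 1.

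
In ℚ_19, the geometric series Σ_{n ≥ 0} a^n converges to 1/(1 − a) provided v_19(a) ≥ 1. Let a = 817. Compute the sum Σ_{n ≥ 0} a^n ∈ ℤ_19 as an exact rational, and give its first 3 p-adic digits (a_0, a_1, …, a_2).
Σ a^n = 1/(1 − a) = -1/816;  first 3 digits = (1, 5, 8)

v_19(a) = 1 ≥ 1, so the series converges in ℤ_19 to 1/(1 − a) = 1/(1 − 817) = -1/816. Expand this rational in ℤ_19: compute digits iteratively via d_i = x_i mod 19, x_{i+1} = (x_i − d_i)/19. The first 3 digits are (1, 5, 8).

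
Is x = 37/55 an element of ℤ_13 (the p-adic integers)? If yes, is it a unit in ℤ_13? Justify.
x ∈ ℤ_13^× (unit); v_13(x) = 0

ℤ_13 = {x ∈ ℚ_13 : v_13(x) ≥ 0} and ℤ_13^× = {x ∈ ℤ_13 : v_13(x) = 0}. Here v_13(37/55) = v_13(num) − v_13(den) = 0; compare against these criteria.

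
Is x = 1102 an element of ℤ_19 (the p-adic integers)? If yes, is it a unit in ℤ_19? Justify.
x ∈ ℤ_19 but not a unit; v_19(x) = 1 > 0

ℤ_19 = {x ∈ ℚ_19 : v_19(x) ≥ 0} and ℤ_19^× = {x ∈ ℤ_19 : v_19(x) = 0}. Here v_19(1102) = v_19(num) − v_19(den) = 1; compare against these criteria.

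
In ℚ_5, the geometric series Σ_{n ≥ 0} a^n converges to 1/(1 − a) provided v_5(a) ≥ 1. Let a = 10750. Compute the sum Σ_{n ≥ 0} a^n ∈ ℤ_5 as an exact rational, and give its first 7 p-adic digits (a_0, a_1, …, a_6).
Σ a^n = 1/(1 − a) = -1/10749;  first 7 digits = (1, 0, 0, 1, 2, 3, 1)

v_5(a) = 3 ≥ 1, so the series converges in ℤ_5 to 1/(1 − a) = 1/(1 − 10750) = -1/10749. Expand this rational in ℤ_5: compute digits iteratively via d_i = x_i mod 5, x_{i+1} = (x_i − d_i)/5. The first 7 digits are (1, 0, 0, 1, 2, 3, 1).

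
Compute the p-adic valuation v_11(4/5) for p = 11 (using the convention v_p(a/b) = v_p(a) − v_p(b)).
v_11(4/5) = 0

Factor powers of 11 from the numerator and denominator of the reduced fraction: 4 = 11^0 · 4 and 5 = 11^0 · 5. Apply v_p(a/b) = v_p(a) − v_p(b): v_11(4/5) = 0 − 0 = 0.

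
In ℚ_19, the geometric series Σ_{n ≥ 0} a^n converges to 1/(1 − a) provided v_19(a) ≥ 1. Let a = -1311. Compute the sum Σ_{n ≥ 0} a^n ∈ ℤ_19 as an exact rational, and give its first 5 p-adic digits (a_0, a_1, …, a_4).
Σ a^n = 1/(1 − a) = 1/1312;  first 5 digits = (1, 7, 7, 4, 1)

v_19(a) = 1 ≥ 1, so the series converges in ℤ_19 to 1/(1 − a) = 1/(1 − (-1311)) = 1/1312. Expand this rational in ℤ_19: compute digits iteratively via d_i = x_i mod 19, x_{i+1} = (x_i − d_i)/19. The first 5 digits are (1, 7, 7, 4, 1).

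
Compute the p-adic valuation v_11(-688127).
v_11(-688127) = 4

v_11(n) is the largest exponent k such that 11^k divides n. Factor out: -688127 = -11^4 · 47. (Sign doesn't affect v_p.) So v_11(-688127) = 4.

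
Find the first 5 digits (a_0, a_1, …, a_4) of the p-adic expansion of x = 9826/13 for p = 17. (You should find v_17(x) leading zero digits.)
(a_0, …, a_4) = (0, 0, 0, 8, 10)

v_17(9826/13) = 3, so a_0 = ... = a_2 = 0. Factor out: x = 17^3 · u with u = 2/13 a unit in ℤ_17. Expand u iteratively via a_{v+i} = u_i mod 17, u_{i+1} = (u_i − a_{v+i})/17:
  u_0 = 2/13;  a_3 = 8;  u_1 = (u_0 − 8)/17 = -6/13
  u_1 = -6/13;  a_4 = 10;  u_2 = (u_1 − 10)/17 = -8/13
Digits: (0, 0, 0, 8, 10).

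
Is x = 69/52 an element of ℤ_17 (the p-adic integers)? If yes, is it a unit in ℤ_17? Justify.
x ∈ ℤ_17^× (unit); v_17(x) = 0

ℤ_17 = {x ∈ ℚ_17 : v_17(x) ≥ 0} and ℤ_17^× = {x ∈ ℤ_17 : v_17(x) = 0}. Here v_17(69/52) = v_17(num) − v_17(den) = 0; compare against these criteria.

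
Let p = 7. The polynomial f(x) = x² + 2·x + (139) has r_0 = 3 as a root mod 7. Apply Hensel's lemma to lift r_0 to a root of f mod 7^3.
r_2 = 192 (mod 343)

Hensel: r_{i+1} = r_i − f(r_i)·(f′(r_i))^{-1} mod 7^{i+2}, f′(x) = 2x + 2. Iterate:
  r_0 = 3 (mod 7)
  r_1 = 45 (mod 49)
  r_2 = 192 (mod 343)
Final: r = 192 satisfies f(r) ≡ 0 mod 7^3.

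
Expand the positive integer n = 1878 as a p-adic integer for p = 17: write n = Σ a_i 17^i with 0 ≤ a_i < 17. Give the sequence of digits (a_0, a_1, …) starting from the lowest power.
(a_0, a_1, …) = (8, 8, 6)

Repeated division by 17 gives the digits low-to-high: 1878 = 8 + 8·17^1 + 6·17^2. Digit sequence: (8, 8, 6).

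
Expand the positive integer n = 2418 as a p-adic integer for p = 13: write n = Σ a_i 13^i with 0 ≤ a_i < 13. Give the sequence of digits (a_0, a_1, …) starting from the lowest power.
(a_0, a_1, …) = (0, 4, 1, 1)

Repeated division by 13 gives the digits low-to-high: 2418 = 4·13^1 + 1·13^2 + 1·13^3. Digit sequence: (0, 4, 1, 1).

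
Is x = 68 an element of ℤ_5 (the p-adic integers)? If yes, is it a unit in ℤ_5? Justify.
x ∈ ℤ_5^× (unit); v_5(x) = 0

ℤ_5 = {x ∈ ℚ_5 : v_5(x) ≥ 0} and ℤ_5^× = {x ∈ ℤ_5 : v_5(x) = 0}. Here v_5(68) = v_5(num) − v_5(den) = 0; compare against these criteria.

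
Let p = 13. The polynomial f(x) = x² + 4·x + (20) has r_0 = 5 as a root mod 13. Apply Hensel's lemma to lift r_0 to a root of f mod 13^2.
r_1 = 109 (mod 169)

Hensel: r_{i+1} = r_i − f(r_i)·(f′(r_i))^{-1} mod 13^{i+2}, f′(x) = 2x + 4. Iterate:
  r_0 = 5 (mod 13)
  r_1 = 109 (mod 169)
Final: r = 109 satisfies f(r) ≡ 0 mod 13^2.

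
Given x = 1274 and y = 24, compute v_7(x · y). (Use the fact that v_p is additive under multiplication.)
v_7(30576) = 2

v_p(x) = 2 (factor: 1274 = 7^2 · 26); v_p(y) = 0 (factor: 24 = 7^0 · 24). Additivity: v_p(xy) = v_p(x) + v_p(y) = 2 + 0 = 2. (Direct check: xy = 30576 = 7^2 · (624).)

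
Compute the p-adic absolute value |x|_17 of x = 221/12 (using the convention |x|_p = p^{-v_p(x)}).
|221/12|_17 = 1/17

Step 1 — compute v_17(x) by factoring powers of 17 out of the numerator and denominator: v_17(221/12) = 1. Step 2 — apply |x|_p = p^{-v_p(x)} = 17^{-1} = 1/17.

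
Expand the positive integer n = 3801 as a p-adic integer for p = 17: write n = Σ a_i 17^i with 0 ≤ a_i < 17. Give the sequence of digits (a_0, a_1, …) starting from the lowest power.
(a_0, a_1, …) = (10, 2, 13)

Repeated division by 17 gives the digits low-to-high: 3801 = 10 + 2·17^1 + 13·17^2. Digit sequence: (10, 2, 13).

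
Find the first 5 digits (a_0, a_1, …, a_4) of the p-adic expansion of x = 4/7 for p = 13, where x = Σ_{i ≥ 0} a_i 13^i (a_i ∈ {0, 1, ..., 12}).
(a_0, …, a_4) = (8, 5, 7, 5, 7)

v_13(4/7) = 0 (numerator and denominator both coprime to 13), so x ∈ ℤ_13^×. Compute digits iteratively via a_i = x_i mod 13, x_{i+1} = (x_i − a_i)/13, with x_0 = x:
  x_0 = 4/7;  a_0 = 8;  x_1 = (x_0 − 8)/13 = -4/7
  x_1 = -4/7;  a_1 = 5;  x_2 = (x_1 − 5)/13 = -3/7
  x_2 = -3/7;  a_2 = 7;  x_3 = (x_2 − 7)/13 = -4/7
  x_3 = -4/7;  a_3 = 5;  x_4 = (x_3 − 5)/13 = -3/7
  x_4 = -3/7;  a_4 = 7;  x_5 = (x_4 − 7)/13 = -4/7
Digits: (8, 5, 7, 5, 7).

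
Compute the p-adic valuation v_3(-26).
v_3(-26) = 0

v_3(n) is the largest exponent k such that 3^k divides n. Factor out: -26 = -3^0 · 26. (Sign doesn't affect v_p.) So v_3(-26) = 0.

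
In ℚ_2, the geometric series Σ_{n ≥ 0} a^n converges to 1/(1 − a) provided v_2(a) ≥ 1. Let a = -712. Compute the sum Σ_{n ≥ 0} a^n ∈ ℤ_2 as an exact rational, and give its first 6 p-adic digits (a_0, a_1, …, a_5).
Σ a^n = 1/(1 − a) = 1/713;  first 6 digits = (1, 0, 0, 1, 1, 1)

v_2(a) = 3 ≥ 1, so the series converges in ℤ_2 to 1/(1 − a) = 1/(1 − (-712)) = 1/713. Expand this rational in ℤ_2: compute digits iteratively via d_i = x_i mod 2, x_{i+1} = (x_i − d_i)/2. The first 6 digits are (1, 0, 0, 1, 1, 1).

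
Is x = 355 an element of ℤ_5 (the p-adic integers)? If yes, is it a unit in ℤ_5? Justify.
x ∈ ℤ_5 but not a unit; v_5(x) = 1 > 0

ℤ_5 = {x ∈ ℚ_5 : v_5(x) ≥ 0} and ℤ_5^× = {x ∈ ℤ_5 : v_5(x) = 0}. Here v_5(355) = v_5(num) − v_5(den) = 1; compare against these criteria.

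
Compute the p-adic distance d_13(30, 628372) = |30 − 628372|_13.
d_13(30, 628372) = 1/28561

Step 1 — x − y = 30 − 628372 = -628342. Step 2 — v_13(-628342) = 4 (factor: -628342 = −(13^4 · 22); the sign does not affect v_p). Step 3 — |x − y|_13 = 13^{-4} = 1/28561.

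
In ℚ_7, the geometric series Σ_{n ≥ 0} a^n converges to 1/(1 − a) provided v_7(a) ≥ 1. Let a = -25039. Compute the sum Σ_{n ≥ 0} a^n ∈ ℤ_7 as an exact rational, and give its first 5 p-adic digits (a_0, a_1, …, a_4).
Σ a^n = 1/(1 − a) = 1/25040;  first 5 digits = (1, 0, 0, 4, 3)

v_7(a) = 3 ≥ 1, so the series converges in ℤ_7 to 1/(1 − a) = 1/(1 − (-25039)) = 1/25040. Expand this rational in ℤ_7: compute digits iteratively via d_i = x_i mod 7, x_{i+1} = (x_i − d_i)/7. The first 5 digits are (1, 0, 0, 4, 3).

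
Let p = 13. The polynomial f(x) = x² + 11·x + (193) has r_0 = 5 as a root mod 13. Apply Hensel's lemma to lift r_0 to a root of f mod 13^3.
r_2 = 1344 (mod 2197)

Hensel: r_{i+1} = r_i − f(r_i)·(f′(r_i))^{-1} mod 13^{i+2}, f′(x) = 2x + 11. Iterate:
  r_0 = 5 (mod 13)
  r_1 = 161 (mod 169)
  r_2 = 1344 (mod 2197)
Final: r = 1344 satisfies f(r) ≡ 0 mod 13^3.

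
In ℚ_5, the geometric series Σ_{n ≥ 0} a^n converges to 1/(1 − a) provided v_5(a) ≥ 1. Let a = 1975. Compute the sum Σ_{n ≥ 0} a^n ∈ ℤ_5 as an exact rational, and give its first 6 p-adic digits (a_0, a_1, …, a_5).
Σ a^n = 1/(1 − a) = -1/1974;  first 6 digits = (1, 0, 4, 0, 4, 3)

v_5(a) = 2 ≥ 1, so the series converges in ℤ_5 to 1/(1 − a) = 1/(1 − 1975) = -1/1974. Expand this rational in ℤ_5: compute digits iteratively via d_i = x_i mod 5, x_{i+1} = (x_i − d_i)/5. The first 6 digits are (1, 0, 4, 0, 4, 3).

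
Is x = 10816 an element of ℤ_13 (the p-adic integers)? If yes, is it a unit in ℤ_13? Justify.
x ∈ ℤ_13 but not a unit; v_13(x) = 2 > 0

ℤ_13 = {x ∈ ℚ_13 : v_13(x) ≥ 0} and ℤ_13^× = {x ∈ ℤ_13 : v_13(x) = 0}. Here v_13(10816) = v_13(num) − v_13(den) = 2; compare against these criteria.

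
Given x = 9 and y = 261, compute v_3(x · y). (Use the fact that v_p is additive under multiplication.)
v_3(2349) = 4

v_p(x) = 2 (factor: 9 = 3^2 · 1); v_p(y) = 2 (factor: 261 = 3^2 · 29). Additivity: v_p(xy) = v_p(x) + v_p(y) = 2 + 2 = 4. (Direct check: xy = 2349 = 3^4 · (29).)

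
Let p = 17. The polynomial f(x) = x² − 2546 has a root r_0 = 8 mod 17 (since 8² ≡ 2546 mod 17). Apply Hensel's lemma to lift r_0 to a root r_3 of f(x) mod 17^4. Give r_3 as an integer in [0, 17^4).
r_3 = 53014 (mod 83521)

Hensel's recurrence: r_{i+1} = r_i − f(r_i)·(f′(r_i))^{-1} mod 17^{i+2}, with f′(x) = 2x. Iterate:
  r_0 = 8 (mod 17)
  r_1 = 127 (mod 289)
  r_2 = 3884 (mod 4913)
  r_3 = 53014 (mod 83521)
Final: r_3 = 53014, and one checks f(r_3) ≡ 0 mod 17^4.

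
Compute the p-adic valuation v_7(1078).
v_7(1078) = 2

v_7(n) is the largest exponent k such that 7^k divides n. Factor out: 1078 = 7^2 · 22. (Sign doesn't affect v_p.) So v_7(1078) = 2.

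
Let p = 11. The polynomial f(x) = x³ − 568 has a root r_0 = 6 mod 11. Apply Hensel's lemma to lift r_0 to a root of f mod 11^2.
r_1 = 72 (mod 121)

Hensel: r_{i+1} = r_i − f(r_i)/f′(r_i) mod 11^{i+2}, where f′(x) = 3x². Iterate:
  r_0 = 6 (mod 11)
  r_1 = 72 (mod 121)
Final: r = 72 with f(r) ≡ 0 mod 11^2.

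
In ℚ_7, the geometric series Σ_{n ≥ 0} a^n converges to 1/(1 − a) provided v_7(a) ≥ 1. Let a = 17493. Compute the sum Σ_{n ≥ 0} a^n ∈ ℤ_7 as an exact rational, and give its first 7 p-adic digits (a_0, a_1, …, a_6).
Σ a^n = 1/(1 − a) = -1/17492;  first 7 digits = (1, 0, 0, 2, 0, 1, 4)

v_7(a) = 3 ≥ 1, so the series converges in ℤ_7 to 1/(1 − a) = 1/(1 − 17493) = -1/17492. Expand this rational in ℤ_7: compute digits iteratively via d_i = x_i mod 7, x_{i+1} = (x_i − d_i)/7. The first 7 digits are (1, 0, 0, 2, 0, 1, 4).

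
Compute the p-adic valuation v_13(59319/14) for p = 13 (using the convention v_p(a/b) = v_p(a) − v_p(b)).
v_13(59319/14) = 3

Factor powers of 13 from the numerator and denominator of the reduced fraction: 59319 = 13^3 · 27 and 14 = 13^0 · 14. Apply v_p(a/b) = v_p(a) − v_p(b): v_13(59319/14) = 3 − 0 = 3.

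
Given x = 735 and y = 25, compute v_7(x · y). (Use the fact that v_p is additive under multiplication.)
v_7(18375) = 2

v_p(x) = 2 (factor: 735 = 7^2 · 15); v_p(y) = 0 (factor: 25 = 7^0 · 25). Additivity: v_p(xy) = v_p(x) + v_p(y) = 2 + 0 = 2. (Direct check: xy = 18375 = 7^2 · (375).)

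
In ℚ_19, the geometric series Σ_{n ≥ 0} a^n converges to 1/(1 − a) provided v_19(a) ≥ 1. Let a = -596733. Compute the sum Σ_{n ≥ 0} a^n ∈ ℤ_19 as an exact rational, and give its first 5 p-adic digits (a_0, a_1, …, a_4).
Σ a^n = 1/(1 − a) = 1/596734;  first 5 digits = (1, 0, 0, 8, 14)

v_19(a) = 3 ≥ 1, so the series converges in ℤ_19 to 1/(1 − a) = 1/(1 − (-596733)) = 1/596734. Expand this rational in ℤ_19: compute digits iteratively via d_i = x_i mod 19, x_{i+1} = (x_i − d_i)/19. The first 5 digits are (1, 0, 0, 8, 14).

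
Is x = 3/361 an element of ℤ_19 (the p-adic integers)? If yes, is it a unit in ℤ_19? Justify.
x ∉ ℤ_19 (v_19(x) = -2 < 0)

ℤ_19 = {x ∈ ℚ_19 : v_19(x) ≥ 0} and ℤ_19^× = {x ∈ ℤ_19 : v_19(x) = 0}. Here v_19(3/361) = v_19(num) − v_19(den) = -2; compare against these criteria.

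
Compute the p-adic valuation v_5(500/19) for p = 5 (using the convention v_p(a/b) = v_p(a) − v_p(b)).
v_5(500/19) = 3

Factor powers of 5 from the numerator and denominator of the reduced fraction: 500 = 5^3 · 4 and 19 = 5^0 · 19. Apply v_p(a/b) = v_p(a) − v_p(b): v_5(500/19) = 3 − 0 = 3.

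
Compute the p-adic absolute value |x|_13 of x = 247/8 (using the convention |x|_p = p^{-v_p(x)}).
|247/8|_13 = 1/13

Step 1 — compute v_13(x) by factoring powers of 13 out of the numerator and denominator: v_13(247/8) = 1. Step 2 — apply |x|_p = p^{-v_p(x)} = 13^{-1} = 1/13.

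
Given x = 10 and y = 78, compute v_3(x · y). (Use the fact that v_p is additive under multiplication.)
v_3(780) = 1

v_p(x) = 0 (factor: 10 = 3^0 · 10); v_p(y) = 1 (factor: 78 = 3^1 · 26). Additivity: v_p(xy) = v_p(x) + v_p(y) = 0 + 1 = 1. (Direct check: xy = 780 = 3^1 · (260).)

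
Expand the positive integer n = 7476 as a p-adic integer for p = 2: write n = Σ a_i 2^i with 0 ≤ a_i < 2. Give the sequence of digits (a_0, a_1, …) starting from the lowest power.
(a_0, a_1, …) = (0, 0, 1, 0, 1, 1, 0, 0, 1, 0, 1, 1, 1)

Repeated division by 2 gives the digits low-to-high: 7476 = 1·2^2 + 1·2^4 + 1·2^5 + 1·2^8 + 1·2^10 + 1·2^11 + 1·2^12. Digit sequence: (0, 0, 1, 0, 1, 1, 0, 0, 1, 0, 1, 1, 1).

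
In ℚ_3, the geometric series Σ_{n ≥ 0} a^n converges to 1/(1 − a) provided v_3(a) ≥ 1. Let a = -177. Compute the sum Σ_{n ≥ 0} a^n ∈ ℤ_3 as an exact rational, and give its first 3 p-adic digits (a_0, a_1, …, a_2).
Σ a^n = 1/(1 − a) = 1/178;  first 3 digits = (1, 1, 2)

v_3(a) = 1 ≥ 1, so the series converges in ℤ_3 to 1/(1 − a) = 1/(1 − (-177)) = 1/178. Expand this rational in ℤ_3: compute digits iteratively via d_i = x_i mod 3, x_{i+1} = (x_i − d_i)/3. The first 3 digits are (1, 1, 2).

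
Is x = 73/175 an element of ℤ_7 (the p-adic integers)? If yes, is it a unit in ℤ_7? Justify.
x ∉ ℤ_7 (v_7(x) = -1 < 0)

ℤ_7 = {x ∈ ℚ_7 : v_7(x) ≥ 0} and ℤ_7^× = {x ∈ ℤ_7 : v_7(x) = 0}. Here v_7(73/175) = v_7(num) − v_7(den) = -1; compare against these criteria.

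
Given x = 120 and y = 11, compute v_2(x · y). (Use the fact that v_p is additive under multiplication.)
v_2(1320) = 3

v_p(x) = 3 (factor: 120 = 2^3 · 15); v_p(y) = 0 (factor: 11 = 2^0 · 11). Additivity: v_p(xy) = v_p(x) + v_p(y) = 3 + 0 = 3. (Direct check: xy = 1320 = 2^3 · (165).)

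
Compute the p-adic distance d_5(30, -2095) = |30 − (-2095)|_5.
d_5(30, -2095) = 1/125

Step 1 — x − y = 30 − (-2095) = 2125. Step 2 — v_5(2125) = 3 (factor: 2125 = (5^3 · 17); the sign does not affect v_p). Step 3 — |x − y|_5 = 5^{-3} = 1/125.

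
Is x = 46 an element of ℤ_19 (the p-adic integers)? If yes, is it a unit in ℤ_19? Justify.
x ∈ ℤ_19^× (unit); v_19(x) = 0

ℤ_19 = {x ∈ ℚ_19 : v_19(x) ≥ 0} and ℤ_19^× = {x ∈ ℤ_19 : v_19(x) = 0}. Here v_19(46) = v_19(num) − v_19(den) = 0; compare against these criteria.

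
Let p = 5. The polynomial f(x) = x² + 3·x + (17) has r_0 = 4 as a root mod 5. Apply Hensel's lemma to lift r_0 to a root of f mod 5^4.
r_3 = 509 (mod 625)

Hensel: r_{i+1} = r_i − f(r_i)·(f′(r_i))^{-1} mod 5^{i+2}, f′(x) = 2x + 3. Iterate:
  r_0 = 4 (mod 5)
  r_1 = 9 (mod 25)
  r_2 = 9 (mod 125)
  r_3 = 509 (mod 625)
Final: r = 509 satisfies f(r) ≡ 0 mod 5^4.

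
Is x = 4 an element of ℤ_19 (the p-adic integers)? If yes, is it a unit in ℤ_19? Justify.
x ∈ ℤ_19^× (unit); v_19(x) = 0

ℤ_19 = {x ∈ ℚ_19 : v_19(x) ≥ 0} and ℤ_19^× = {x ∈ ℤ_19 : v_19(x) = 0}. Here v_19(4) = v_19(num) − v_19(den) = 0; compare against these criteria.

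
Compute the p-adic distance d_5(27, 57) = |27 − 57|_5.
d_5(27, 57) = 1/5

Step 1 — x − y = 27 − 57 = -30. Step 2 — v_5(-30) = 1 (factor: -30 = −(5^1 · 6); the sign does not affect v_p). Step 3 — |x − y|_5 = 5^{-1} = 1/5.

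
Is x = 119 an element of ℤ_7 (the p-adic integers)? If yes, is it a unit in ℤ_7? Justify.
x ∈ ℤ_7 but not a unit; v_7(x) = 1 > 0

ℤ_7 = {x ∈ ℚ_7 : v_7(x) ≥ 0} and ℤ_7^× = {x ∈ ℤ_7 : v_7(x) = 0}. Here v_7(119) = v_7(num) − v_7(den) = 1; compare against these criteria.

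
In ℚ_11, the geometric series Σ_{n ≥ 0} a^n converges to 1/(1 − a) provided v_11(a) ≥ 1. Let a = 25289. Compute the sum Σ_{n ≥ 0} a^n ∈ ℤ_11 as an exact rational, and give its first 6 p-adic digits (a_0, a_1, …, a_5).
Σ a^n = 1/(1 − a) = -1/25288;  first 6 digits = (1, 0, 0, 8, 1, 0)

v_11(a) = 3 ≥ 1, so the series converges in ℤ_11 to 1/(1 − a) = 1/(1 − 25289) = -1/25288. Expand this rational in ℤ_11: compute digits iteratively via d_i = x_i mod 11, x_{i+1} = (x_i − d_i)/11. The first 6 digits are (1, 0, 0, 8, 1, 0).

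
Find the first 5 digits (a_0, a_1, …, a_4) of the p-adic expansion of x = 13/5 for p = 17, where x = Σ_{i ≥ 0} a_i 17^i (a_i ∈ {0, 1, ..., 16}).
(a_0, …, a_4) = (6, 10, 13, 6, 3)

v_17(13/5) = 0 (numerator and denominator both coprime to 17), so x ∈ ℤ_17^×. Compute digits iteratively via a_i = x_i mod 17, x_{i+1} = (x_i − a_i)/17, with x_0 = x:
  x_0 = 13/5;  a_0 = 6;  x_1 = (x_0 − 6)/17 = -1/5
  x_1 = -1/5;  a_1 = 10;  x_2 = (x_1 − 10)/17 = -3/5
  x_2 = -3/5;  a_2 = 13;  x_3 = (x_2 − 13)/17 = -4/5
  x_3 = -4/5;  a_3 = 6;  x_4 = (x_3 − 6)/17 = -2/5
  x_4 = -2/5;  a_4 = 3;  x_5 = (x_4 − 3)/17 = -1/5
Digits: (6, 10, 13, 6, 3).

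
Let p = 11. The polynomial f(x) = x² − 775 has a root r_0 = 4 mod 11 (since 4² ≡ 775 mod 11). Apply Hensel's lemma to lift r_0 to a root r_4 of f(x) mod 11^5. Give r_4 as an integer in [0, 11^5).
r_4 = 142168 (mod 161051)

Hensel's recurrence: r_{i+1} = r_i − f(r_i)·(f′(r_i))^{-1} mod 11^{i+2}, with f′(x) = 2x. Iterate:
  r_0 = 4 (mod 11)
  r_1 = 114 (mod 121)
  r_2 = 1082 (mod 1331)
  r_3 = 10399 (mod 14641)
  r_4 = 142168 (mod 161051)
Final: r_4 = 142168, and one checks f(r_4) ≡ 0 mod 11^5.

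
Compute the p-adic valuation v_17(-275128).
v_17(-275128) = 3

v_17(n) is the largest exponent k such that 17^k divides n. Factor out: -275128 = -17^3 · 56. (Sign doesn't affect v_p.) So v_17(-275128) = 3.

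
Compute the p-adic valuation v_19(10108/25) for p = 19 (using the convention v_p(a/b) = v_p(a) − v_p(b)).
v_19(10108/25) = 2

Factor powers of 19 from the numerator and denominator of the reduced fraction: 10108 = 19^2 · 28 and 25 = 19^0 · 25. Apply v_p(a/b) = v_p(a) − v_p(b): v_19(10108/25) = 2 − 0 = 2.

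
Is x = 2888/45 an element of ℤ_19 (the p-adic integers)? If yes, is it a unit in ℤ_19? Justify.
x ∈ ℤ_19 but not a unit; v_19(x) = 2 > 0

ℤ_19 = {x ∈ ℚ_19 : v_19(x) ≥ 0} and ℤ_19^× = {x ∈ ℤ_19 : v_19(x) = 0}. Here v_19(2888/45) = v_19(num) − v_19(den) = 2; compare against these criteria.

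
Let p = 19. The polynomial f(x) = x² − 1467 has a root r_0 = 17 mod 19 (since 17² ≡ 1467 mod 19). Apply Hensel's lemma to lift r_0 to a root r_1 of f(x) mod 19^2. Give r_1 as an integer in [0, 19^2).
r_1 = 264 (mod 361)

Hensel's recurrence: r_{i+1} = r_i − f(r_i)·(f′(r_i))^{-1} mod 19^{i+2}, with f′(x) = 2x. Iterate:
  r_0 = 17 (mod 19)
  r_1 = 264 (mod 361)
Final: r_1 = 264, and one checks f(r_1) ≡ 0 mod 19^2.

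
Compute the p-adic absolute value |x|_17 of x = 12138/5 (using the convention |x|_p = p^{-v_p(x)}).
|12138/5|_17 = 1/289

Step 1 — compute v_17(x) by factoring powers of 17 out of the numerator and denominator: v_17(12138/5) = 2. Step 2 — apply |x|_p = p^{-v_p(x)} = 17^{-2} = 1/289.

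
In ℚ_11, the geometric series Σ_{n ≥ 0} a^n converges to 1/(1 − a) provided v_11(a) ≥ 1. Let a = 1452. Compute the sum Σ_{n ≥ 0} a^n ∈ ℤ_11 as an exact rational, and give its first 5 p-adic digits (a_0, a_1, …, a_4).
Σ a^n = 1/(1 − a) = -1/1451;  first 5 digits = (1, 0, 1, 1, 1)

v_11(a) = 2 ≥ 1, so the series converges in ℤ_11 to 1/(1 − a) = 1/(1 − 1452) = -1/1451. Expand this rational in ℤ_11: compute digits iteratively via d_i = x_i mod 11, x_{i+1} = (x_i − d_i)/11. The first 5 digits are (1, 0, 1, 1, 1).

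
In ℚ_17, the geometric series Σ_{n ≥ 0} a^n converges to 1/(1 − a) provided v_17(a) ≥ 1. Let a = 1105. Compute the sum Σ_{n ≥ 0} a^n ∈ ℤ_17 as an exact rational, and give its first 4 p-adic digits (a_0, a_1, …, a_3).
Σ a^n = 1/(1 − a) = -1/1104;  first 4 digits = (1, 14, 12, 0)

v_17(a) = 1 ≥ 1, so the series converges in ℤ_17 to 1/(1 − a) = 1/(1 − 1105) = -1/1104. Expand this rational in ℤ_17: compute digits iteratively via d_i = x_i mod 17, x_{i+1} = (x_i − d_i)/17. The first 4 digits are (1, 14, 12, 0).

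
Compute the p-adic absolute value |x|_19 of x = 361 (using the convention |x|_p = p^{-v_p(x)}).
|361|_19 = 1/361

Step 1 — compute v_19(x) by factoring powers of 19 out of the numerator and denominator: v_19(361) = 2. Step 2 — apply |x|_p = p^{-v_p(x)} = 19^{-2} = 1/361.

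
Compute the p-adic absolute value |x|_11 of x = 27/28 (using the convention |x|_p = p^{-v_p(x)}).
|27/28|_11 = 1

Step 1 — compute v_11(x) by factoring powers of 11 out of the numerator and denominator: v_11(27/28) = 0. Step 2 — apply |x|_p = p^{-v_p(x)} = 11^{0} = 1.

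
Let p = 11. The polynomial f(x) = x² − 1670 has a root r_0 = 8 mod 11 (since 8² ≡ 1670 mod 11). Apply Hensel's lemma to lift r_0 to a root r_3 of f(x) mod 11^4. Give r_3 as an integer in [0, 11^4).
r_3 = 11316 (mod 14641)

Hensel's recurrence: r_{i+1} = r_i − f(r_i)·(f′(r_i))^{-1} mod 11^{i+2}, with f′(x) = 2x. Iterate:
  r_0 = 8 (mod 11)
  r_1 = 63 (mod 121)
  r_2 = 668 (mod 1331)
  r_3 = 11316 (mod 14641)
Final: r_3 = 11316, and one checks f(r_3) ≡ 0 mod 11^4.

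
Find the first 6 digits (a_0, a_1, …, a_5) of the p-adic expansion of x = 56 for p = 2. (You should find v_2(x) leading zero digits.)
(a_0, …, a_5) = (0, 0, 0, 1, 1, 1)

v_2(56) = 3, so a_0 = ... = a_2 = 0. Factor out: x = 2^3 · u with u = 7 a unit in ℤ_2. Expand u iteratively via a_{v+i} = u_i mod 2, u_{i+1} = (u_i − a_{v+i})/2:
  u_0 = 7;  a_3 = 1;  u_1 = (u_0 − 1)/2 = 3
  u_1 = 3;  a_4 = 1;  u_2 = (u_1 − 1)/2 = 1
  u_2 = 1;  a_5 = 1;  u_3 = (u_2 − 1)/2 = 0
Digits: (0, 0, 0, 1, 1, 1).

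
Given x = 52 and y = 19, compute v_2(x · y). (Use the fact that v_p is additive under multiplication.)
v_2(988) = 2

v_p(x) = 2 (factor: 52 = 2^2 · 13); v_p(y) = 0 (factor: 19 = 2^0 · 19). Additivity: v_p(xy) = v_p(x) + v_p(y) = 2 + 0 = 2. (Direct check: xy = 988 = 2^2 · (247).)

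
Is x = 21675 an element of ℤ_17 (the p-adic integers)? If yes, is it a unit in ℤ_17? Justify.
x ∈ ℤ_17 but not a unit; v_17(x) = 2 > 0

ℤ_17 = {x ∈ ℚ_17 : v_17(x) ≥ 0} and ℤ_17^× = {x ∈ ℤ_17 : v_17(x) = 0}. Here v_17(21675) = v_17(num) − v_17(den) = 2; compare against these criteria.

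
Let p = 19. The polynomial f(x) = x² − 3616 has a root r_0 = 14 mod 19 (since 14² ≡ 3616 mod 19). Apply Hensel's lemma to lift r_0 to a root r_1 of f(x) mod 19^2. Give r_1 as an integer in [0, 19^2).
r_1 = 33 (mod 361)

Hensel's recurrence: r_{i+1} = r_i − f(r_i)·(f′(r_i))^{-1} mod 19^{i+2}, with f′(x) = 2x. Iterate:
  r_0 = 14 (mod 19)
  r_1 = 33 (mod 361)
Final: r_1 = 33, and one checks f(r_1) ≡ 0 mod 19^2.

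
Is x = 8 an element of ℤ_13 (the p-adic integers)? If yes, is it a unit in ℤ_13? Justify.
x ∈ ℤ_13^× (unit); v_13(x) = 0

ℤ_13 = {x ∈ ℚ_13 : v_13(x) ≥ 0} and ℤ_13^× = {x ∈ ℤ_13 : v_13(x) = 0}. Here v_13(8) = v_13(num) − v_13(den) = 0; compare against these criteria.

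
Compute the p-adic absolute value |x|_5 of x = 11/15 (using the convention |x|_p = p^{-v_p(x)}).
|11/15|_5 = 5

Step 1 — compute v_5(x) by factoring powers of 5 out of the numerator and denominator: v_5(11/15) = -1. Step 2 — apply |x|_p = p^{-v_p(x)} = 5^{1} = 5.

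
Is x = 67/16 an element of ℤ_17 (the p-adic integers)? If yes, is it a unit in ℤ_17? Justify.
x ∈ ℤ_17^× (unit); v_17(x) = 0

ℤ_17 = {x ∈ ℚ_17 : v_17(x) ≥ 0} and ℤ_17^× = {x ∈ ℤ_17 : v_17(x) = 0}. Here v_17(67/16) = v_17(num) − v_17(den) = 0; compare against these criteria.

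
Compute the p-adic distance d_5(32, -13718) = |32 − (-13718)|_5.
d_5(32, -13718) = 1/625

Step 1 — x − y = 32 − (-13718) = 13750. Step 2 — v_5(13750) = 4 (factor: 13750 = (5^4 · 22); the sign does not affect v_p). Step 3 — |x − y|_5 = 5^{-4} = 1/625.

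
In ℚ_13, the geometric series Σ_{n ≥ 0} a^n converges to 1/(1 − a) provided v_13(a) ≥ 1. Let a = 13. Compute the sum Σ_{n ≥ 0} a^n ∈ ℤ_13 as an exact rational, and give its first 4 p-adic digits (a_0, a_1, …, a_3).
Σ a^n = 1/(1 − a) = -1/12;  first 4 digits = (1, 1, 1, 1)

v_13(a) = 1 ≥ 1, so the series converges in ℤ_13 to 1/(1 − a) = 1/(1 − 13) = -1/12. Expand this rational in ℤ_13: compute digits iteratively via d_i = x_i mod 13, x_{i+1} = (x_i − d_i)/13. The first 4 digits are (1, 1, 1, 1).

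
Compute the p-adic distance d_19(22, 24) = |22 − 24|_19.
d_19(22, 24) = 1

Step 1 — x − y = 22 − 24 = -2. Step 2 — v_19(-2) = 0 (factor: -2 = −(19^0 · 2); the sign does not affect v_p). Step 3 — |x − y|_19 = 19^{0} = 1.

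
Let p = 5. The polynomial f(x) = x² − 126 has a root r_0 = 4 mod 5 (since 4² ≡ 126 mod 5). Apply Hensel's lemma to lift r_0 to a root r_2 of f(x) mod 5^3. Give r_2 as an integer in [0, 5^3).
r_2 = 124 (mod 125)

Hensel's recurrence: r_{i+1} = r_i − f(r_i)·(f′(r_i))^{-1} mod 5^{i+2}, with f′(x) = 2x. Iterate:
  r_0 = 4 (mod 5)
  r_1 = 24 (mod 25)
  r_2 = 124 (mod 125)
Final: r_2 = 124, and one checks f(r_2) ≡ 0 mod 5^3.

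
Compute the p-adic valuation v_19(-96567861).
v_19(-96567861) = 5

v_19(n) is the largest exponent k such that 19^k divides n. Factor out: -96567861 = -19^5 · 39. (Sign doesn't affect v_p.) So v_19(-96567861) = 5.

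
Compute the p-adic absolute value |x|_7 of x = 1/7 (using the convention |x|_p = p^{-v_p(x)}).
|1/7|_7 = 7

Step 1 — compute v_7(x) by factoring powers of 7 out of the numerator and denominator: v_7(1/7) = -1. Step 2 — apply |x|_p = p^{-v_p(x)} = 7^{1} = 7.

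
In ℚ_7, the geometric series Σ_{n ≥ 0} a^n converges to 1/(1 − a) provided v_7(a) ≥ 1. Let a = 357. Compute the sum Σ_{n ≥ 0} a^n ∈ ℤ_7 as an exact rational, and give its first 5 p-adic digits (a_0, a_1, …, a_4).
Σ a^n = 1/(1 − a) = -1/356;  first 5 digits = (1, 2, 4, 2, 0)

v_7(a) = 1 ≥ 1, so the series converges in ℤ_7 to 1/(1 − a) = 1/(1 − 357) = -1/356. Expand this rational in ℤ_7: compute digits iteratively via d_i = x_i mod 7, x_{i+1} = (x_i − d_i)/7. The first 5 digits are (1, 2, 4, 2, 0).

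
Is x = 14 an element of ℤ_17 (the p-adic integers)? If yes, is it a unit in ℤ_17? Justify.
x ∈ ℤ_17^× (unit); v_17(x) = 0

ℤ_17 = {x ∈ ℚ_17 : v_17(x) ≥ 0} and ℤ_17^× = {x ∈ ℤ_17 : v_17(x) = 0}. Here v_17(14) = v_17(num) − v_17(den) = 0; compare against these criteria.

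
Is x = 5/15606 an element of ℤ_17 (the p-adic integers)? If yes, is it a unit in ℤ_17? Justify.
x ∉ ℤ_17 (v_17(x) = -2 < 0)

ℤ_17 = {x ∈ ℚ_17 : v_17(x) ≥ 0} and ℤ_17^× = {x ∈ ℤ_17 : v_17(x) = 0}. Here v_17(5/15606) = v_17(num) − v_17(den) = -2; compare against these criteria.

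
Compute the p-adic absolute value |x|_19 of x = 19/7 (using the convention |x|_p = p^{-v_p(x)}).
|19/7|_19 = 1/19

Step 1 — compute v_19(x) by factoring powers of 19 out of the numerator and denominator: v_19(19/7) = 1. Step 2 — apply |x|_p = p^{-v_p(x)} = 19^{-1} = 1/19.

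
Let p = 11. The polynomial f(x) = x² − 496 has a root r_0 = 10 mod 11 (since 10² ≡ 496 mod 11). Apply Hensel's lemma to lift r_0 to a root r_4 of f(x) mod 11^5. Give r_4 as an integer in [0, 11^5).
r_4 = 111737 (mod 161051)

Hensel's recurrence: r_{i+1} = r_i − f(r_i)·(f′(r_i))^{-1} mod 11^{i+2}, with f′(x) = 2x. Iterate:
  r_0 = 10 (mod 11)
  r_1 = 54 (mod 121)
  r_2 = 1264 (mod 1331)
  r_3 = 9250 (mod 14641)
  r_4 = 111737 (mod 161051)
Final: r_4 = 111737, and one checks f(r_4) ≡ 0 mod 11^5.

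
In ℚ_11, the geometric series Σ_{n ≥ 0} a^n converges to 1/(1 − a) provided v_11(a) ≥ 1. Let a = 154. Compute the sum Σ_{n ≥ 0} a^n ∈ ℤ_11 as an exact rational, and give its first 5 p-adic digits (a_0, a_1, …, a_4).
Σ a^n = 1/(1 − a) = -1/153;  first 5 digits = (1, 3, 10, 0, 2)

v_11(a) = 1 ≥ 1, so the series converges in ℤ_11 to 1/(1 − a) = 1/(1 − 154) = -1/153. Expand this rational in ℤ_11: compute digits iteratively via d_i = x_i mod 11, x_{i+1} = (x_i − d_i)/11. The first 5 digits are (1, 3, 10, 0, 2).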